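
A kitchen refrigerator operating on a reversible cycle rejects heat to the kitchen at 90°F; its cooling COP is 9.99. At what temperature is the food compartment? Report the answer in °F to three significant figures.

40.0 °F

For a Carnot refrigerator COP_R = T_C/(T_H − T_C), so T_C = COP·T_H/(1 + COP).
With T_H = 305.37 K, T_C = 9.99 × 305.37/10.99 = 277.59 K.
Converting, 277.59 K = 39.98°F.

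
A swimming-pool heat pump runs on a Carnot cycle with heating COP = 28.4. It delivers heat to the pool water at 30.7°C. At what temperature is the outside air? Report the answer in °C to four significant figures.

20.00 °C

COP_HP = T_H/(T_H − T_C) gives T_H − T_C = T_H/COP.
With T_H = 303.85 K, T_C = 303.85 × (1 − 1/28.4) = 293.15 K.
Converting, 293.15 K = 20.00°C.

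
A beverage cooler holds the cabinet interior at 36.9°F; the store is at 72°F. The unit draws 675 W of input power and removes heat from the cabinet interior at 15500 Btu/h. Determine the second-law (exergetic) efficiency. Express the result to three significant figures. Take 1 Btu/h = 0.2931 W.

0.476

Converting, Q̇_C = 15500 Btu/h = 4543 W, so COP_actual = Q̇_C/Ẇ = 4543/675.0 = 6.730.
In absolute terms T_C = 275.87 K and T_H = 295.37 K, so ΔT = 19.50 K.
COP_Carnot = T_C/ΔT = 275.87/19.50 = 14.15.
η_II = COP_actual/COP_Carnot = 6.730/14.15 = 0.4757.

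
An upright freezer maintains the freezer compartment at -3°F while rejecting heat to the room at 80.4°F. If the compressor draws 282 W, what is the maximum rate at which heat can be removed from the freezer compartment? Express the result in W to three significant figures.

In absolute terms T_C = 253.71 K and T_H = 300.04 K, so ΔT = 46.33 K.
COP_Carnot = T_C/ΔT = 253.71/46.33 = 5.476.
Q̇_max = COP_Carnot × Ẇ = 5.476 × 282.0 W = 1544 W.

1540 W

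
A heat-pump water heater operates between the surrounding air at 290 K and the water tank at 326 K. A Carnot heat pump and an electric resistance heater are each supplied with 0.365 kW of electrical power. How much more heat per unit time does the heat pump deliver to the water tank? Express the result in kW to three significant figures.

2.94 kW

The reservoir spacing is ΔT = 326 − 290 = 36.00 K.
COP_Carnot = T_H/ΔT = 326.00/36.00 = 9.056.
The heat pump delivers Q̇_H = COP × Ẇ = 3.305 kW; the resistance heater delivers Ẇ = 0.3650 kW.
Extra = (COP − 1)·Ẇ = 2.940 kW.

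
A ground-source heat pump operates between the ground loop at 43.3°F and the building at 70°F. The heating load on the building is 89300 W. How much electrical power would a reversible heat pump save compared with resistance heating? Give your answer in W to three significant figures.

84800 W

In absolute terms T_C = 279.43 K and T_H = 294.26 K, so ΔT = 14.83 K.
COP_Carnot = T_H/ΔT = 294.26/14.83 = 19.84.
Resistance heating needs Ẇ_res = Q̇_H = 89300 W; the reversible heat pump needs only Ẇ_hp = Q̇_H/COP = 4502 W.
Saving = 89300 − 4502 = 84800 W.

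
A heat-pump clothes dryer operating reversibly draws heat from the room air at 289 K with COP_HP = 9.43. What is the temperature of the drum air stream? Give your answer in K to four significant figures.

COP_HP = T_H/(T_H − T_C) rearranges to T_H = COP·T_C/(COP − 1).
With T_C = 289.00 K, T_H = 9.43 × 289.00/8.430 = 323.28 K.

323.3 K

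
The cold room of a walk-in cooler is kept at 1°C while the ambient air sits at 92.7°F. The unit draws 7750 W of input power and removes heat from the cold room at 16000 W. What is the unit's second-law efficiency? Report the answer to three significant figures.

COP_actual = Q̇_C/Ẇ = 16000/7750 = 2.065.
In absolute terms T_C = 274.15 K and T_H = 306.87 K, so ΔT = 32.72 K.
COP_Carnot = T_C/ΔT = 274.15/32.72 = 8.378.
η_II = COP_actual/COP_Carnot = 2.065/8.378 = 0.2464.

0.246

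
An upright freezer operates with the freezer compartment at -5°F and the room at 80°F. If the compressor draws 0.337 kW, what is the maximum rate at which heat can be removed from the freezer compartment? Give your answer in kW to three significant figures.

In absolute terms T_C = 252.59 K and T_H = 299.82 K, so ΔT = 47.22 K.
COP_Carnot = T_C/ΔT = 252.59/47.22 = 5.349.
Q̇_max = COP_Carnot × Ẇ = 5.349 × 0.3370 kW = 1.803 kW.

1.80 kW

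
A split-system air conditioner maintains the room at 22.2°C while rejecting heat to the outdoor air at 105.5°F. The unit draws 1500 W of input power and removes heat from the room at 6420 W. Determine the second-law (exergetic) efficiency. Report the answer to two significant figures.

0.27

COP_actual = Q̇_C/Ẇ = 6420/1500 = 4.280.
In absolute terms T_C = 295.35 K and T_H = 313.98 K, so ΔT = 18.63 K.
COP_Carnot = T_C/ΔT = 295.35/18.63 = 15.85.
η_II = COP_actual/COP_Carnot = 4.280/15.85 = 0.2700.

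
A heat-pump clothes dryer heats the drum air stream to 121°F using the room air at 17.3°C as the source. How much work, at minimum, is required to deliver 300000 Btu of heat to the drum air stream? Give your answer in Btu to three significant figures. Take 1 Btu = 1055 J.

In absolute terms T_C = 290.45 K and T_H = 322.59 K, so ΔT = 32.14 K.
The reversible limit is COP_HP = T_H/ΔT = 10.04, so W_min = Q_H/COP = Q_H·ΔT/T_H.
W_min = 300000 × 32.14/322.59 = 29890 Btu.

29900 Btu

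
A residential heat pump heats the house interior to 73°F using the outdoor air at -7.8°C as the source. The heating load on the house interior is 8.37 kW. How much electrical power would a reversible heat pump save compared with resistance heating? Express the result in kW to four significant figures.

In absolute terms T_C = 265.35 K and T_H = 295.93 K, so ΔT = 30.58 K.
COP_Carnot = T_H/ΔT = 295.93/30.58 = 9.678.
Resistance heating needs Ẇ_res = Q̇_H = 8.370 kW; the reversible heat pump needs only Ẇ_hp = Q̇_H/COP = 0.8649 kW.
Saving = 8.370 − 0.8649 = 7.505 kW.

7.505 kW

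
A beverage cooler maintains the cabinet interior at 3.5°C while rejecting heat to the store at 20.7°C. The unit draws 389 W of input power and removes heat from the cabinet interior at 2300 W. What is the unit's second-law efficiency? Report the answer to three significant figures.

COP_actual = Q̇_C/Ẇ = 2300/389.0 = 5.913.
In absolute terms T_C = 276.65 K and T_H = 293.85 K, so ΔT = 17.20 K.
COP_Carnot = T_C/ΔT = 276.65/17.20 = 16.08.
η_II = COP_actual/COP_Carnot = 5.913/16.08 = 0.3676.

0.368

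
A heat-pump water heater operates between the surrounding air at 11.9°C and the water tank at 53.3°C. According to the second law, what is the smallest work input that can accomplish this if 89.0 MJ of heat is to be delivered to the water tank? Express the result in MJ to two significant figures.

11 MJ

In absolute terms T_C = 285.05 K and T_H = 326.45 K, so ΔT = 41.40 K.
The reversible limit is COP_HP = T_H/ΔT = 7.885, so W_min = Q_H/COP = Q_H·ΔT/T_H.
W_min = 89.00 × 41.40/326.45 = 11.29 MJ.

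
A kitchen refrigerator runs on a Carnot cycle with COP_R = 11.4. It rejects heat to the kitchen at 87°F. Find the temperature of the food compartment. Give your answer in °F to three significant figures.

42.9 °F

For a Carnot refrigerator COP_R = T_C/(T_H − T_C), so T_C = COP·T_H/(1 + COP).
With T_H = 303.71 K, T_C = 11.4 × 303.71/12.40 = 279.21 K.
Converting, 279.21 K = 42.91°F.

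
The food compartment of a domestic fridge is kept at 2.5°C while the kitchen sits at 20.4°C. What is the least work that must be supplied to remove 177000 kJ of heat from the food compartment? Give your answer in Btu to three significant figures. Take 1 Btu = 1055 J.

In absolute terms T_C = 275.65 K and T_H = 293.55 K, so ΔT = 17.90 K.
The reversible limit is COP_R = T_C/ΔT = 15.40, so W_min = Q_C/COP = Q_C·ΔT/T_C.
W_min = 177000 × 17.90/275.65 = 11490 kJ = 10890 Btu.

10900 Btu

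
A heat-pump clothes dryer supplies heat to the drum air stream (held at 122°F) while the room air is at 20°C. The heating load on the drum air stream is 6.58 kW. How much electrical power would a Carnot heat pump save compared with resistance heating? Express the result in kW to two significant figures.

6.0 kW

In absolute terms T_C = 293.15 K and T_H = 323.15 K, so ΔT = 30.00 K.
COP_Carnot = T_H/ΔT = 323.15/30.00 = 10.77.
Resistance heating needs Ẇ_res = Q̇_H = 6.580 kW; the reversible heat pump needs only Ẇ_hp = Q̇_H/COP = 0.6109 kW.
Saving = 6.580 − 0.6109 = 5.969 kW.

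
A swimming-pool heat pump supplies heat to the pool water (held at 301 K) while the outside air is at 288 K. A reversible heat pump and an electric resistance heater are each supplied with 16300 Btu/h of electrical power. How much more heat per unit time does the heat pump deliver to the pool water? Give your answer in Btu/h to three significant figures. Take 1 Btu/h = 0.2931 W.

361000 Btu/h

The reservoir spacing is ΔT = 301 − 288 = 13.00 K.
COP_Carnot = T_H/ΔT = 301.00/13.00 = 23.15.
The heat pump delivers Q̇_H = COP × Ẇ = 377400 Btu/h; the resistance heater delivers Ẇ = 16300 Btu/h.
Extra = (COP − 1)·Ẇ = 361100 Btu/h.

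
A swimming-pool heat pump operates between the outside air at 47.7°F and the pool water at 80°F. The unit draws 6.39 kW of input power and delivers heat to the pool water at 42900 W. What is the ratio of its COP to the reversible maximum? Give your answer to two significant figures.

Converting, Q̇_H = 42900 W = 42.90 kW, so COP_actual = Q̇_H/Ẇ = 42.90/6.390 = 6.714.
In absolute terms T_C = 281.87 K and T_H = 299.82 K, so ΔT = 17.94 K.
COP_Carnot = T_H/ΔT = 299.82/17.94 = 16.71.
η_II = COP_actual/COP_Carnot = 6.714/16.71 = 0.4018.

0.40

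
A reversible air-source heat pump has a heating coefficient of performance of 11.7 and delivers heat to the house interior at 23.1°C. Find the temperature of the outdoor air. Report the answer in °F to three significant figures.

COP_HP = T_H/(T_H − T_C) gives T_H − T_C = T_H/COP.
With T_H = 296.25 K, T_C = 296.25 × (1 − 1/11.7) = 270.93 K.
Converting, 270.93 K = 28.00°F.

28.0 °F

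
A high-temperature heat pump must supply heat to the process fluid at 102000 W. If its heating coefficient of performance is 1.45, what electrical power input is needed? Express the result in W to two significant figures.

70000 W

Ẇ = Q̇_H/COP_HP = 102000/1.45 = 70340 W.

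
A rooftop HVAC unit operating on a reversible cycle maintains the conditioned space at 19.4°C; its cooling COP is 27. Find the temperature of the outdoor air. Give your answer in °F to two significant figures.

COP_R = T_C/(T_H − T_C) gives T_H − T_C = T_C/COP.
With T_C = 292.55 K, T_H = 292.55 × (1 + 1/27) = 303.39 K.
Converting, 303.39 K = 86.42°F.

86 °F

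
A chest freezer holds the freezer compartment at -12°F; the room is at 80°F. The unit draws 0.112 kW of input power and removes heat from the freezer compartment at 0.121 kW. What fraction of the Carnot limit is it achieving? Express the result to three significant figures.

0.222

COP_actual = Q̇_C/Ẇ = 0.1210/0.1120 = 1.080.
In absolute terms T_C = 248.71 K and T_H = 299.82 K, so ΔT = 51.11 K.
COP_Carnot = T_C/ΔT = 248.71/51.11 = 4.866.
η_II = COP_actual/COP_Carnot = 1.080/4.866 = 0.2220.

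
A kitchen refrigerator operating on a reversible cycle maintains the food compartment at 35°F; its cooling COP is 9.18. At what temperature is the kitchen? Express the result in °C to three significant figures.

31.6 °C

COP_R = T_C/(T_H − T_C) gives T_H − T_C = T_C/COP.
With T_C = 274.82 K, T_H = 274.82 × (1 + 1/9.18) = 304.75 K.
Converting, 304.75 K = 31.60°C.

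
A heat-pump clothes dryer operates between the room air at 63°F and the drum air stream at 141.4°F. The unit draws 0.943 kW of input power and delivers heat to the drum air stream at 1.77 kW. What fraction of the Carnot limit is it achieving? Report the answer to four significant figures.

0.2448

COP_actual = Q̇_H/Ẇ = 1.770/0.9430 = 1.877.
In absolute terms T_C = 290.37 K and T_H = 333.93 K, so ΔT = 43.56 K.
COP_Carnot = T_H/ΔT = 333.93/43.56 = 7.667.
η_II = COP_actual/COP_Carnot = 1.877/7.667 = 0.2448.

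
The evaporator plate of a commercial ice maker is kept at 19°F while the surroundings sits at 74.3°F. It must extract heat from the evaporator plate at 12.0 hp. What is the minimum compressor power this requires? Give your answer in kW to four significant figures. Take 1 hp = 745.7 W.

In absolute terms T_C = 265.93 K and T_H = 296.65 K, so ΔT = 30.72 K.
COP_Carnot = T_C/ΔT = 265.93/30.72 = 8.656.
Ẇ_min = Q̇/COP_Carnot = 12.00/8.656 = 1.386 hp = 1.034 kW.

1.034 kW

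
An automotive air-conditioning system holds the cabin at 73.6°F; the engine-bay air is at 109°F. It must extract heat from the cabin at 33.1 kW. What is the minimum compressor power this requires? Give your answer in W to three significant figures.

In absolute terms T_C = 296.26 K and T_H = 315.93 K, so ΔT = 19.67 K.
COP_Carnot = T_C/ΔT = 296.26/19.67 = 15.06.
Ẇ_min = Q̇/COP_Carnot = 33.10/15.06 = 2.197 kW = 2197 W.

2200 W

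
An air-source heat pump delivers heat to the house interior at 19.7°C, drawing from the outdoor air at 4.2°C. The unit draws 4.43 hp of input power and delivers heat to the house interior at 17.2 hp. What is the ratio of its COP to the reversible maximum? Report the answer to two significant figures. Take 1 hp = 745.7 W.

0.21

COP_actual = Q̇_H/Ẇ = 17.20/4.430 = 3.883.
In absolute terms T_C = 277.35 K and T_H = 292.85 K, so ΔT = 15.50 K.
COP_Carnot = T_H/ΔT = 292.85/15.50 = 18.89.
η_II = COP_actual/COP_Carnot = 3.883/18.89 = 0.2055.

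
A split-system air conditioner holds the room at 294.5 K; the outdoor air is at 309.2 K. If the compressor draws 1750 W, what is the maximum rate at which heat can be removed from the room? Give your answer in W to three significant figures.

35100 W

The reservoir spacing is ΔT = 309.2 − 294.5 = 14.70 K.
COP_Carnot = T_C/ΔT = 294.50/14.70 = 20.03.
Q̇_max = COP_Carnot × Ẇ = 20.03 × 1750 W = 35060 W.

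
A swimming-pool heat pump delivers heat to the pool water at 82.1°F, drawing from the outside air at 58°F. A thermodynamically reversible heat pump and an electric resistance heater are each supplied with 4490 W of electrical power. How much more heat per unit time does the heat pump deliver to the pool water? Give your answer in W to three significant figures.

In absolute terms T_C = 287.59 K and T_H = 300.98 K, so ΔT = 13.39 K.
COP_Carnot = T_H/ΔT = 300.98/13.39 = 22.48.
The heat pump delivers Q̇_H = COP × Ẇ = 100900 W; the resistance heater delivers Ẇ = 4490 W.
Extra = (COP − 1)·Ẇ = 96450 W.

96400 W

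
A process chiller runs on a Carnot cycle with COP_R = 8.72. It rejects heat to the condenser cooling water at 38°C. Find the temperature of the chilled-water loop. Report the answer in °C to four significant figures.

For a Carnot refrigerator COP_R = T_C/(T_H − T_C), so T_C = COP·T_H/(1 + COP).
With T_H = 311.15 K, T_C = 8.72 × 311.15/9.720 = 279.14 K.
Converting, 279.14 K = 5.99°C.

5.989 °C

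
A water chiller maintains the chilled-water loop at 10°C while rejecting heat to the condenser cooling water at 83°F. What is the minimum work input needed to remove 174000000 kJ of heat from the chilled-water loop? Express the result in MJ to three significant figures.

11300 MJ

In absolute terms T_C = 283.15 K and T_H = 301.48 K, so ΔT = 18.33 K.
The reversible limit is COP_R = T_C/ΔT = 15.44, so W_min = Q_C/COP = Q_C·ΔT/T_C.
W_min = 174000000 × 18.33/283.15 = 11270000 kJ = 11270 MJ.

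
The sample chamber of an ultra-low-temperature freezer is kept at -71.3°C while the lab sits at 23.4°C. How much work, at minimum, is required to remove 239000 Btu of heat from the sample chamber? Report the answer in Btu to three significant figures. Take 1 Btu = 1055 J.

In absolute terms T_C = 201.85 K and T_H = 296.55 K, so ΔT = 94.70 K.
The reversible limit is COP_R = T_C/ΔT = 2.131, so W_min = Q_C/COP = Q_C·ΔT/T_C.
W_min = 239000 × 94.70/201.85 = 112100 Btu.

112000 Btu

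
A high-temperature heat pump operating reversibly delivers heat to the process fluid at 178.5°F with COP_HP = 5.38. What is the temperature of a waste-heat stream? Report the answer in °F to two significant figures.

COP_HP = T_H/(T_H − T_C) gives T_H − T_C = T_H/COP.
With T_H = 354.54 K, T_C = 354.54 × (1 − 1/5.38) = 288.64 K.
Converting, 288.64 K = 59.88°F.

60 °F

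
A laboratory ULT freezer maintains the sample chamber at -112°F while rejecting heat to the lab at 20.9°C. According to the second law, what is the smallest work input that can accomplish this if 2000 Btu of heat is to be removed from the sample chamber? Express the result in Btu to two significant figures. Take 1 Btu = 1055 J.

1000 Btu

In absolute terms T_C = 193.15 K and T_H = 294.05 K, so ΔT = 100.9 K.
The reversible limit is COP_R = T_C/ΔT = 1.914, so W_min = Q_C/COP = Q_C·ΔT/T_C.
W_min = 2000 × 100.9/193.15 = 1045 Btu.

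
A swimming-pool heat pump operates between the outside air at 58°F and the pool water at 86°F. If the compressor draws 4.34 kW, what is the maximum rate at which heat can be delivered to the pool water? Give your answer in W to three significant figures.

In absolute terms T_C = 287.59 K and T_H = 303.15 K, so ΔT = 15.56 K.
COP_Carnot = T_H/ΔT = 303.15/15.56 = 19.49.
Q̇_max = COP_Carnot × Ẇ = 19.49 × 4.340 kW = 84.58 kW = 84580 W.

84600 W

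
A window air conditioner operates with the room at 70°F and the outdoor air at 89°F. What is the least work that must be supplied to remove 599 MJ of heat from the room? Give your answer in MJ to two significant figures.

21 MJ

In absolute terms T_C = 294.26 K and T_H = 304.82 K, so ΔT = 10.56 K.
The reversible limit is COP_R = T_C/ΔT = 27.88, so W_min = Q_C/COP = Q_C·ΔT/T_C.
W_min = 599.0 × 10.56/294.26 = 21.49 MJ.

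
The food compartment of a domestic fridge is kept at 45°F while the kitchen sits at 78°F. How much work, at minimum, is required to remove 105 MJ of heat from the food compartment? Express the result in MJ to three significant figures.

In absolute terms T_C = 280.37 K and T_H = 298.71 K, so ΔT = 18.33 K.
The reversible limit is COP_R = T_C/ΔT = 15.29, so W_min = Q_C/COP = Q_C·ΔT/T_C.
W_min = 105.0 × 18.33/280.37 = 6.866 MJ.

6.87 MJ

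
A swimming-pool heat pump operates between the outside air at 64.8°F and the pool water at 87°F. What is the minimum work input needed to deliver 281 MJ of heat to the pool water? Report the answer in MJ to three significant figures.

11.4 MJ

In absolute terms T_C = 291.37 K and T_H = 303.71 K, so ΔT = 12.33 K.
The reversible limit is COP_HP = T_H/ΔT = 24.62, so W_min = Q_H/COP = Q_H·ΔT/T_H.
W_min = 281.0 × 12.33/303.71 = 11.41 MJ.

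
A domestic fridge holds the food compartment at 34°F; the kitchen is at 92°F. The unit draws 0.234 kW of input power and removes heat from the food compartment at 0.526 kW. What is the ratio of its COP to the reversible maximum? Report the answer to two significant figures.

0.26

COP_actual = Q̇_C/Ẇ = 0.5260/0.2340 = 2.248.
In absolute terms T_C = 274.26 K and T_H = 306.48 K, so ΔT = 32.22 K.
COP_Carnot = T_C/ΔT = 274.26/32.22 = 8.512.
η_II = COP_actual/COP_Carnot = 2.248/8.512 = 0.2641.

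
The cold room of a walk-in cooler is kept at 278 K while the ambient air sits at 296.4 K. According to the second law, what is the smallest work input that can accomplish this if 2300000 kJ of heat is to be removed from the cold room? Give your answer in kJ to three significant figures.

The reservoir spacing is ΔT = 296.4 − 278 = 18.40 K.
The reversible limit is COP_R = T_C/ΔT = 15.11, so W_min = Q_C/COP = Q_C·ΔT/T_C.
W_min = 2300000 × 18.40/278.00 = 152200 kJ.

152000 kJ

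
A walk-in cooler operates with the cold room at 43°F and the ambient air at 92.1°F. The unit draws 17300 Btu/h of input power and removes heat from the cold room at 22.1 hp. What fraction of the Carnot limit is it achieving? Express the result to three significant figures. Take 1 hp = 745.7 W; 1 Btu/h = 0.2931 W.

Converting, Q̇_C = 22.10 hp = 56230 Btu/h, so COP_actual = Q̇_C/Ẇ = 56230/17300 = 3.250.
In absolute terms T_C = 279.26 K and T_H = 306.54 K, so ΔT = 27.28 K.
COP_Carnot = T_C/ΔT = 279.26/27.28 = 10.24.
η_II = COP_actual/COP_Carnot = 3.250/10.24 = 0.3175.

0.317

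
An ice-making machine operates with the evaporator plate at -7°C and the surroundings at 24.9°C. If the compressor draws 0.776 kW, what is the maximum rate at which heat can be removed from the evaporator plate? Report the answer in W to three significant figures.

In absolute terms T_C = 266.15 K and T_H = 298.05 K, so ΔT = 31.90 K.
COP_Carnot = T_C/ΔT = 266.15/31.90 = 8.343.
Q̇_max = COP_Carnot × Ẇ = 8.343 × 0.7760 kW = 6.474 kW = 6474 W.

6470 W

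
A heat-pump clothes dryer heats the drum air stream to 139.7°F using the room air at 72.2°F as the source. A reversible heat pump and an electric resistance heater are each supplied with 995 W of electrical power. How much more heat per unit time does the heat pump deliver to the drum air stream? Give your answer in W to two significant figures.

7800 W

In absolute terms T_C = 295.48 K and T_H = 332.98 K, so ΔT = 37.50 K.
COP_Carnot = T_H/ΔT = 332.98/37.50 = 8.880.
The heat pump delivers Q̇_H = COP × Ẇ = 8835 W; the resistance heater delivers Ẇ = 995.0 W.
Extra = (COP − 1)·Ẇ = 7840 W.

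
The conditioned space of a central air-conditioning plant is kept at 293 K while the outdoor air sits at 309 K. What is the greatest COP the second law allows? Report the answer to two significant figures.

18

The reservoir spacing is ΔT = 309 − 293 = 16.00 K.
For a reversible cycle, COP_Carnot = T_C/ΔT = 293.00/16.00 = 18.31.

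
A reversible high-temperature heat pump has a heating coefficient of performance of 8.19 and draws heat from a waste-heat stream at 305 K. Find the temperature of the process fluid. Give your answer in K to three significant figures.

347 K

COP_HP = T_H/(T_H − T_C) rearranges to T_H = COP·T_C/(COP − 1).
With T_C = 305.00 K, T_H = 8.19 × 305.00/7.190 = 347.42 K.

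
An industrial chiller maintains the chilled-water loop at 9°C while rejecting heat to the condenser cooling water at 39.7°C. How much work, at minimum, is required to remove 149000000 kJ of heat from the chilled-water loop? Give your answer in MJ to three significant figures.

16200 MJ

In absolute terms T_C = 282.15 K and T_H = 312.85 K, so ΔT = 30.70 K.
The reversible limit is COP_R = T_C/ΔT = 9.191, so W_min = Q_C/COP = Q_C·ΔT/T_C.
W_min = 149000000 × 30.70/282.15 = 16210000 kJ = 16210 MJ.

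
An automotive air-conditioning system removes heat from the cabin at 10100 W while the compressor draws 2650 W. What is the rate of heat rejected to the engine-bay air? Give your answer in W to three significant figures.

For a cyclic device the first law requires Q̇_H = Q̇_C + Ẇ.
Q̇_H = Q̇_C + Ẇ = 12750 W.

12800 W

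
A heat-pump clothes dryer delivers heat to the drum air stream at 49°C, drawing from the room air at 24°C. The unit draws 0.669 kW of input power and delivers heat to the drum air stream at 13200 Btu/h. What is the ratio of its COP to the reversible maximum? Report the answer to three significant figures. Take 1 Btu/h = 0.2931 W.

0.449

Converting, Q̇_H = 13200 Btu/h = 3.869 kW, so COP_actual = Q̇_H/Ẇ = 3.869/0.6690 = 5.783.
In absolute terms T_C = 297.15 K and T_H = 322.15 K, so ΔT = 25.00 K.
COP_Carnot = T_H/ΔT = 322.15/25.00 = 12.89.
η_II = COP_actual/COP_Carnot = 5.783/12.89 = 0.4488.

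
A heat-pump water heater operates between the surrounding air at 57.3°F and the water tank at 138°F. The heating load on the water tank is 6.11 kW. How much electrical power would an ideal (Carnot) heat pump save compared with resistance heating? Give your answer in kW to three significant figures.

5.29 kW

In absolute terms T_C = 287.21 K and T_H = 332.04 K, so ΔT = 44.83 K.
COP_Carnot = T_H/ΔT = 332.04/44.83 = 7.406.
Resistance heating needs Ẇ_res = Q̇_H = 6.110 kW; the reversible heat pump needs only Ẇ_hp = Q̇_H/COP = 0.8250 kW.
Saving = 6.110 − 0.8250 = 5.285 kW.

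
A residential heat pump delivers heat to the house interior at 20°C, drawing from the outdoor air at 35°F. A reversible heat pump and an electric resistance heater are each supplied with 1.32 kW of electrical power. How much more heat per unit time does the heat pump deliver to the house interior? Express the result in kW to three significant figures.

In absolute terms T_C = 274.82 K and T_H = 293.15 K, so ΔT = 18.33 K.
COP_Carnot = T_H/ΔT = 293.15/18.33 = 15.99.
The heat pump delivers Q̇_H = COP × Ẇ = 21.11 kW; the resistance heater delivers Ẇ = 1.320 kW.
Extra = (COP − 1)·Ẇ = 19.79 kW.

19.8 kW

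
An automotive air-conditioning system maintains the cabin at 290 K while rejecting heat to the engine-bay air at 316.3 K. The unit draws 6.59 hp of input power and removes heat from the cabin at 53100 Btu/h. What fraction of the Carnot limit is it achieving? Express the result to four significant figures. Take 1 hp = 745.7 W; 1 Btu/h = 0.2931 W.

Converting, Q̇_C = 53100 Btu/h = 20.87 hp, so COP_actual = Q̇_C/Ẇ = 20.87/6.590 = 3.167.
The reservoir spacing is ΔT = 316.3 − 290 = 26.30 K.
COP_Carnot = T_C/ΔT = 290.00/26.30 = 11.03.
η_II = COP_actual/COP_Carnot = 3.167/11.03 = 0.2872.

0.2872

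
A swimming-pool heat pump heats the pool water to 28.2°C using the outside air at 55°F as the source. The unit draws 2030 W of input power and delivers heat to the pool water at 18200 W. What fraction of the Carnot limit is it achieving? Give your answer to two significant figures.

0.46

COP_actual = Q̇_H/Ẇ = 18200/2030 = 8.966.
In absolute terms T_C = 285.93 K and T_H = 301.35 K, so ΔT = 15.42 K.
COP_Carnot = T_H/ΔT = 301.35/15.42 = 19.54.
η_II = COP_actual/COP_Carnot = 8.966/19.54 = 0.4588.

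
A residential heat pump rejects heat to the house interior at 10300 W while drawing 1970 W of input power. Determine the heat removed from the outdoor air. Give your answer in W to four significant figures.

For a cyclic device the first law requires Q̇_H = Q̇_C + Ẇ.
Q̇_C = Q̇_H − Ẇ = 8330 W.

8330 W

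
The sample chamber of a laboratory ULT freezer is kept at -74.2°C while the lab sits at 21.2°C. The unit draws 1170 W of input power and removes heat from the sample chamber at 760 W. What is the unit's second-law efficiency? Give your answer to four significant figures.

0.3115

COP_actual = Q̇_C/Ẇ = 760.0/1170 = 0.6496.
In absolute terms T_C = 198.95 K and T_H = 294.35 K, so ΔT = 95.40 K.
COP_Carnot = T_C/ΔT = 198.95/95.40 = 2.085.
η_II = COP_actual/COP_Carnot = 0.6496/2.085 = 0.3115.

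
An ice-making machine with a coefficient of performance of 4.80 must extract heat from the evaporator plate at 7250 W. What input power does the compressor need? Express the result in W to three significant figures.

1510 W

Ẇ = Q̇_C/COP = 7250/4.80 = 1510 W.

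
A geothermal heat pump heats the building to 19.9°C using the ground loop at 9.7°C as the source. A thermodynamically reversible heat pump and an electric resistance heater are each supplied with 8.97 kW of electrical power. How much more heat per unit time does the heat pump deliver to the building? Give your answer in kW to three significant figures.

In absolute terms T_C = 282.85 K and T_H = 293.05 K, so ΔT = 10.20 K.
COP_Carnot = T_H/ΔT = 293.05/10.20 = 28.73.
The heat pump delivers Q̇_H = COP × Ẇ = 257.7 kW; the resistance heater delivers Ẇ = 8.970 kW.
Extra = (COP − 1)·Ẇ = 248.7 kW.

249 kW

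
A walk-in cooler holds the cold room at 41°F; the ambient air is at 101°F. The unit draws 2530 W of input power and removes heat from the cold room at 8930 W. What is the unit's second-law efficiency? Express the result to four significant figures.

COP_actual = Q̇_C/Ẇ = 8930/2530 = 3.530.
In absolute terms T_C = 278.15 K and T_H = 311.48 K, so ΔT = 33.33 K.
COP_Carnot = T_C/ΔT = 278.15/33.33 = 8.345.
η_II = COP_actual/COP_Carnot = 3.530/8.345 = 0.4230.

0.4230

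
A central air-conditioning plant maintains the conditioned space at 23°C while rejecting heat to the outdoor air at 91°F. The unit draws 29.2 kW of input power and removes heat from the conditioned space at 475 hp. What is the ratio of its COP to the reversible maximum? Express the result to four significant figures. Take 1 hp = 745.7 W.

0.4005

Converting, Q̇_C = 475.0 hp = 354.2 kW, so COP_actual = Q̇_C/Ẇ = 354.2/29.20 = 12.13.
In absolute terms T_C = 296.15 K and T_H = 305.93 K, so ΔT = 9.778 K.
COP_Carnot = T_C/ΔT = 296.15/9.778 = 30.29.
η_II = COP_actual/COP_Carnot = 12.13/30.29 = 0.4005.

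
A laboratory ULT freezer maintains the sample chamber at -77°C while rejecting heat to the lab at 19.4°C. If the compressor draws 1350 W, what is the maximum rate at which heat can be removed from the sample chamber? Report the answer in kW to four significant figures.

In absolute terms T_C = 196.15 K and T_H = 292.55 K, so ΔT = 96.40 K.
COP_Carnot = T_C/ΔT = 196.15/96.40 = 2.035.
Q̇_max = COP_Carnot × Ẇ = 2.035 × 1350 W = 2747 W = 2.747 kW.

2.747 kW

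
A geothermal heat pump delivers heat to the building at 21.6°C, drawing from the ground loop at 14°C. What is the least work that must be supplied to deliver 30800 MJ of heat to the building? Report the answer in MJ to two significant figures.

790 MJ

In absolute terms T_C = 287.15 K and T_H = 294.75 K, so ΔT = 7.600 K.
The reversible limit is COP_HP = T_H/ΔT = 38.78, so W_min = Q_H/COP = Q_H·ΔT/T_H.
W_min = 30800 × 7.600/294.75 = 794.2 MJ.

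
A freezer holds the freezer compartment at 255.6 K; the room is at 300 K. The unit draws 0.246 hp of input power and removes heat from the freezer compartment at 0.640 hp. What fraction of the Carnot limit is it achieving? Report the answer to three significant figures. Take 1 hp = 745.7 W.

0.452

COP_actual = Q̇_C/Ẇ = 0.6400/0.2460 = 2.602.
The reservoir spacing is ΔT = 300 − 255.6 = 44.40 K.
COP_Carnot = T_C/ΔT = 255.60/44.40 = 5.757.
η_II = COP_actual/COP_Carnot = 2.602/5.757 = 0.4519.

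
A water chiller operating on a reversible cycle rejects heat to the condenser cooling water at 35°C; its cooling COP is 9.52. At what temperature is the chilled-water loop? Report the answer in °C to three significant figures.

For a Carnot refrigerator COP_R = T_C/(T_H − T_C), so T_C = COP·T_H/(1 + COP).
With T_H = 308.15 K, T_C = 9.52 × 308.15/10.52 = 278.86 K.
Converting, 278.86 K = 5.71°C.

5.71 °C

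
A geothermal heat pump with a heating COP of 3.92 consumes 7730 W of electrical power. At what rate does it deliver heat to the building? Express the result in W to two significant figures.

Q̇_H = COP_HP × Ẇ = 3.92 × 7730 = 30300 W.

30000 W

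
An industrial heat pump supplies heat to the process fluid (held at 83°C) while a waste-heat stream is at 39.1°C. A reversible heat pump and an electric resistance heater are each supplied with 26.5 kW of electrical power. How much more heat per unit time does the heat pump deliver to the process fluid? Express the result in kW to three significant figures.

188 kW

In absolute terms T_C = 312.25 K and T_H = 356.15 K, so ΔT = 43.90 K.
COP_Carnot = T_H/ΔT = 356.15/43.90 = 8.113.
The heat pump delivers Q̇_H = COP × Ẇ = 215.0 kW; the resistance heater delivers Ẇ = 26.50 kW.
Extra = (COP − 1)·Ẇ = 188.5 kW.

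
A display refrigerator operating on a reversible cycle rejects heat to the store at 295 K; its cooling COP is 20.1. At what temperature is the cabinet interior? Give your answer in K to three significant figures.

For a Carnot refrigerator COP_R = T_C/(T_H − T_C), so T_C = COP·T_H/(1 + COP).
With T_H = 295.00 K, T_C = 20.1 × 295.00/21.10 = 281.02 K.

281 K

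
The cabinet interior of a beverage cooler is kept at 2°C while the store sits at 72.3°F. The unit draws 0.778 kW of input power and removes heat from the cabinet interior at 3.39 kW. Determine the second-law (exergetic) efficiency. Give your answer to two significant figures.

0.32

COP_actual = Q̇_C/Ẇ = 3.390/0.7780 = 4.357.
In absolute terms T_C = 275.15 K and T_H = 295.54 K, so ΔT = 20.39 K.
COP_Carnot = T_C/ΔT = 275.15/20.39 = 13.50.
η_II = COP_actual/COP_Carnot = 4.357/13.50 = 0.3229.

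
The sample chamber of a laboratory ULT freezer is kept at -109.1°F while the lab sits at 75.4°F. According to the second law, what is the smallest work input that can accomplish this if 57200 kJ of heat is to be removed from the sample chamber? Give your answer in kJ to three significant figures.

30100 kJ

In absolute terms T_C = 194.76 K and T_H = 297.26 K, so ΔT = 102.5 K.
The reversible limit is COP_R = T_C/ΔT = 1.900, so W_min = Q_C/COP = Q_C·ΔT/T_C.
W_min = 57200 × 102.5/194.76 = 30100 kJ.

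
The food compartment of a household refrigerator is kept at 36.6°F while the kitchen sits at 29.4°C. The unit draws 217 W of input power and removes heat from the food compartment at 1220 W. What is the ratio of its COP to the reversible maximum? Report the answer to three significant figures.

0.547

COP_actual = Q̇_C/Ẇ = 1220/217.0 = 5.622.
In absolute terms T_C = 275.71 K and T_H = 302.55 K, so ΔT = 26.84 K.
COP_Carnot = T_C/ΔT = 275.71/26.84 = 10.27.
η_II = COP_actual/COP_Carnot = 5.622/10.27 = 0.5474.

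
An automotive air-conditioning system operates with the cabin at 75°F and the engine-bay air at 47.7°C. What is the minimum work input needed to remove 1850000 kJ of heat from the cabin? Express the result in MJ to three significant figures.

In absolute terms T_C = 297.04 K and T_H = 320.85 K, so ΔT = 23.81 K.
The reversible limit is COP_R = T_C/ΔT = 12.47, so W_min = Q_C/COP = Q_C·ΔT/T_C.
W_min = 1850000 × 23.81/297.04 = 148300 kJ = 148.3 MJ.

148 MJ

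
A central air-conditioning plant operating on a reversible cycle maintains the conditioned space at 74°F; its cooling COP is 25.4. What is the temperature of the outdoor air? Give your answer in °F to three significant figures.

COP_R = T_C/(T_H − T_C) gives T_H − T_C = T_C/COP.
With T_C = 296.48 K, T_H = 296.48 × (1 + 1/25.4) = 308.16 K.
Converting, 308.16 K = 95.01°F.

95.0 °F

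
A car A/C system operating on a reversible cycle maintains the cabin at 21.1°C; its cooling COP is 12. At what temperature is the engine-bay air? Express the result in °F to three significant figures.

COP_R = T_C/(T_H − T_C) gives T_H − T_C = T_C/COP.
With T_C = 294.25 K, T_H = 294.25 × (1 + 1/12) = 318.77 K.
Converting, 318.77 K = 114.12°F.

114 °F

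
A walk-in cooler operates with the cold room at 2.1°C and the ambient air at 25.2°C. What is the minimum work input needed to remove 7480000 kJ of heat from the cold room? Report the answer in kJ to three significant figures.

628000 kJ

In absolute terms T_C = 275.25 K and T_H = 298.35 K, so ΔT = 23.10 K.
The reversible limit is COP_R = T_C/ΔT = 11.92, so W_min = Q_C/COP = Q_C·ΔT/T_C.
W_min = 7480000 × 23.10/275.25 = 627700 kJ.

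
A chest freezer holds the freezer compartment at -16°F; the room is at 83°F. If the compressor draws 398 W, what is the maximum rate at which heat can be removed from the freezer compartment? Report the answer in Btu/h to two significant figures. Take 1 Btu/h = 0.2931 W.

In absolute terms T_C = 246.48 K and T_H = 301.48 K, so ΔT = 55.00 K.
COP_Carnot = T_C/ΔT = 246.48/55.00 = 4.482.
Q̇_max = COP_Carnot × Ẇ = 4.482 × 398.0 W = 1784 W = 6085 Btu/h.

6100 Btu/h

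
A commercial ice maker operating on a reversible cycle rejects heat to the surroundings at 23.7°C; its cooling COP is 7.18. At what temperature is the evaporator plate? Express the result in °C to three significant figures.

For a Carnot refrigerator COP_R = T_C/(T_H − T_C), so T_C = COP·T_H/(1 + COP).
With T_H = 296.85 K, T_C = 7.18 × 296.85/8.180 = 260.56 K.
Converting, 260.56 K = -12.59°C.

-12.6 °C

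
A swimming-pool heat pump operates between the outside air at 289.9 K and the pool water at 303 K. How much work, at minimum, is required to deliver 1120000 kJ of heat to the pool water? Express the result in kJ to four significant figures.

48420 kJ

The reservoir spacing is ΔT = 303 − 289.9 = 13.10 K.
The reversible limit is COP_HP = T_H/ΔT = 23.13, so W_min = Q_H/COP = Q_H·ΔT/T_H.
W_min = 1120000 × 13.10/303.00 = 48420 kJ.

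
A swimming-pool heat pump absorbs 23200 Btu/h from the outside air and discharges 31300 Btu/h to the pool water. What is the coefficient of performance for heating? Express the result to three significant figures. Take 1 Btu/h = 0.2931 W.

The first law gives Q̇_H = Q̇_C + Ẇ, so the three rates are Q̇_C = 23200, Q̇_H = 31300, Ẇ = 8100 Btu/h.
COP_HP = Q̇_H/Ẇ = 31300/8100 = 3.864.

3.86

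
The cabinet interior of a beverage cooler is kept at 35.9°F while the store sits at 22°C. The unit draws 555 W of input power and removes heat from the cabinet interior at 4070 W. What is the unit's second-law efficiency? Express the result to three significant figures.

COP_actual = Q̇_C/Ẇ = 4070/555.0 = 7.333.
In absolute terms T_C = 275.32 K and T_H = 295.15 K, so ΔT = 19.83 K.
COP_Carnot = T_C/ΔT = 275.32/19.83 = 13.88.
η_II = COP_actual/COP_Carnot = 7.333/13.88 = 0.5283.

0.528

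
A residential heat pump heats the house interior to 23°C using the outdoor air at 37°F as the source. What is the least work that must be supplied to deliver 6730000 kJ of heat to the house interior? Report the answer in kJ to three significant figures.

460000 kJ

In absolute terms T_C = 275.93 K and T_H = 296.15 K, so ΔT = 20.22 K.
The reversible limit is COP_HP = T_H/ΔT = 14.64, so W_min = Q_H/COP = Q_H·ΔT/T_H.
W_min = 6730000 × 20.22/296.15 = 459500 kJ.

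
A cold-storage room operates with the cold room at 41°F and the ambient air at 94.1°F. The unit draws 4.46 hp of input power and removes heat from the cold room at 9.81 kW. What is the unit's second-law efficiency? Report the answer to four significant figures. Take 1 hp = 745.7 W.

Converting, Q̇_C = 9.810 kW = 13.16 hp, so COP_actual = Q̇_C/Ẇ = 13.16/4.460 = 2.950.
In absolute terms T_C = 278.15 K and T_H = 307.65 K, so ΔT = 29.50 K.
COP_Carnot = T_C/ΔT = 278.15/29.50 = 9.429.
η_II = COP_actual/COP_Carnot = 2.950/9.429 = 0.3128.

0.3128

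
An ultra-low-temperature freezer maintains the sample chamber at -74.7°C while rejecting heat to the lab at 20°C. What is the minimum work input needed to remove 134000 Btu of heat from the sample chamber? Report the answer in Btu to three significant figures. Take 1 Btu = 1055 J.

In absolute terms T_C = 198.45 K and T_H = 293.15 K, so ΔT = 94.70 K.
The reversible limit is COP_R = T_C/ΔT = 2.096, so W_min = Q_C/COP = Q_C·ΔT/T_C.
W_min = 134000 × 94.70/198.45 = 63940 Btu.

63900 Btu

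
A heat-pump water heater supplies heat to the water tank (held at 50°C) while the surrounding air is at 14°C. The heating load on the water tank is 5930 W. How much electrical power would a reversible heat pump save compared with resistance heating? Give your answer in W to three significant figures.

In absolute terms T_C = 287.15 K and T_H = 323.15 K, so ΔT = 36.00 K.
COP_Carnot = T_H/ΔT = 323.15/36.00 = 8.976.
Resistance heating needs Ẇ_res = Q̇_H = 5930 W; the reversible heat pump needs only Ẇ_hp = Q̇_H/COP = 660.6 W.
Saving = 5930 − 660.6 = 5269 W.

5270 W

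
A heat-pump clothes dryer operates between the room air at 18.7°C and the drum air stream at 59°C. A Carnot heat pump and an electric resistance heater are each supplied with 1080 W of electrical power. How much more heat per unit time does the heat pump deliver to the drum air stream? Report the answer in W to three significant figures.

In absolute terms T_C = 291.85 K and T_H = 332.15 K, so ΔT = 40.30 K.
COP_Carnot = T_H/ΔT = 332.15/40.30 = 8.242.
The heat pump delivers Q̇_H = COP × Ẇ = 8901 W; the resistance heater delivers Ẇ = 1080 W.
Extra = (COP − 1)·Ẇ = 7821 W.

7820 W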